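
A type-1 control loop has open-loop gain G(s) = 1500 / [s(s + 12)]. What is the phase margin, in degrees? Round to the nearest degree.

18°

Gain crossover: |G(jω)| = 1 at ω ≈ 37.8 rad/s.
∠G(j37.8) = −90° − arctan(37.8/12) ≈ -162.39°
PM = 180° + (-162.39°) = 17.61°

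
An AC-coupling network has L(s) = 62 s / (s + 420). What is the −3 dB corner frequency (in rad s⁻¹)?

420 rad s⁻¹

For a single-pole high-pass, the −3 dB point is at the pole: ω = 420 rad s⁻¹.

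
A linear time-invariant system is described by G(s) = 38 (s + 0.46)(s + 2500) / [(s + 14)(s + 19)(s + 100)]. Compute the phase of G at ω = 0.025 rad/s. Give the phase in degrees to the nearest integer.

∠(j0.025 + 0.46) = arctan(0.025/0.46) = 3.11°
∠(j0.025 + 2500) = arctan(0.025/2500) = 0.00°
∠(j0.025 + 14) = arctan(0.025/14) = 0.10°
∠(j0.025 + 19) = arctan(0.025/19) = 0.08°
∠(j0.025 + 100) = arctan(0.025/100) = 0.01°
∠G(j0.025) = 3.11° + 0.00° − (0.10° + 0.08° + 0.01°) = 2.92°

3 deg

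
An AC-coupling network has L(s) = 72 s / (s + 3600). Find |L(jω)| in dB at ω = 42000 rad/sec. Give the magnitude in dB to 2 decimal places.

|j42000| = 4.2e+04
|j42000 + 3600| = √(42000² + 3600²) = 4.215e+04
|L(j42000)| = 72 × 4.2e+04 / 4.215e+04 = 71.737
20 log₁₀(71.737) = 37.115 dB

37.11 dB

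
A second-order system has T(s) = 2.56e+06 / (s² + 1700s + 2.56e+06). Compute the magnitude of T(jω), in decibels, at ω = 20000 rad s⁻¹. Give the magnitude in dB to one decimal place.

-43.9 dB

|(j20000)² + 1700(j20000) + 2.56e+06| = |-3.9744e+08 + j3.4e+07| = 3.989e+08
|T(j20000)| = 2.56e+06 / 3.989e+08 = 0.0064178
20 log₁₀(0.0064178) = -43.85 dB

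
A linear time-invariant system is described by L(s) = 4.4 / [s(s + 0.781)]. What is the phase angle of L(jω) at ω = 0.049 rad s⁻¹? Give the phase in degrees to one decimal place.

∠(j0.049 + 0.781) = arctan(0.049/0.781) = 3.59°
∠(j0.049) = 90.00°
∠L(j0.049) = − (3.59° + 90.00°) = -93.59°

-93.6°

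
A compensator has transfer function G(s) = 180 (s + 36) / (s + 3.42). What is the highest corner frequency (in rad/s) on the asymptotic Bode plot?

36 rad/s

Break frequencies occur at each pole and zero magnitude: 3.42 rad/s, 36 rad/s.
The highest is 36 rad/s.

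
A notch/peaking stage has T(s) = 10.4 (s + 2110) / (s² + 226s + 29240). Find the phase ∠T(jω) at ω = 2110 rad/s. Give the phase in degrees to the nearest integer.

-129 deg

∠(j2110 + 2110) = arctan(2110/2110) = 45.00°
∠[(j2110)² + 226(j2110) + 29240] = ∠[-4.4229e+06 + j4.7686e+05] = 173.85°
∠T(j2110) = 45.00° − 173.85° = -128.85°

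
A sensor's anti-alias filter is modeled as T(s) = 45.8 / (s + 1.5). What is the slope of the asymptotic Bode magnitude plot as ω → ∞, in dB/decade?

With 0 zeros and 1 pole, the high-frequency asymptotic slope is 20 × (0 − 1) = -20 dB/decade.

-20 dB/decade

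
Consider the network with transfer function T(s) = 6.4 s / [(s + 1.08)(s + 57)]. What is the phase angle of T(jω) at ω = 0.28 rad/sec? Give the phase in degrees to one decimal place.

75.2°

∠(j0.28) = 90.00°
∠(j0.28 + 1.08) = arctan(0.28/1.08) = 14.53°
∠(j0.28 + 57) = arctan(0.28/57) = 0.28°
∠T(j0.28) = 90.00° − (14.53° + 0.28°) = 75.18°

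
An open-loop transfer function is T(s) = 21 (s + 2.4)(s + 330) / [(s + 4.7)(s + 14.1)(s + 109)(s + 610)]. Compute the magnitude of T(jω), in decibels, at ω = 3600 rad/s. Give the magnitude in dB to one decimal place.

|j3600 + 2.4| = √(3600² + 2.4²) = 3600
|j3600 + 330| = √(3600² + 330²) = 3615
|j3600 + 4.7| = √(3600² + 4.7²) = 3600
|j3600 + 14.1| = √(3600² + 14.1²) = 3600
|j3600 + 109| = √(3600² + 109²) = 3602
|j3600 + 610| = √(3600² + 610²) = 3651
|T(j3600)| = 21 × 3600 × 3615 / (3600 × 3600 × 3602 × 3651) = 1.6035e-06
20 log₁₀(1.6035e-06) = -115.90 dB

-115.9 dB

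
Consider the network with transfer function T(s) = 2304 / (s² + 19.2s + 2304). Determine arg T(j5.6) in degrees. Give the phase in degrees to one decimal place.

∠[(j5.6)² + 19.2(j5.6) + 2304] = ∠[2272.6 + j107.52] = 2.71°
∠T(j5.6) = −2.71° = -2.71°

-2.7°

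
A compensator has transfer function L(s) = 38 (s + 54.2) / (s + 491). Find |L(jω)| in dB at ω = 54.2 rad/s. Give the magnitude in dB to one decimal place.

|j54.2 + 54.2| = √(54.2² + 54.2²) = 76.65
|j54.2 + 491| = √(54.2² + 491²) = 494
|L(j54.2)| = 38 × 76.65 / 494 = 5.8964
20 log₁₀(5.8964) = 15.41 dB

15.4 dB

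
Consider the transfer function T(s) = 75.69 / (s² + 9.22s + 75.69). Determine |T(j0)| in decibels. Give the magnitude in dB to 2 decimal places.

T(0) = 75.69 / 75.69 = 1
20 log₁₀(1) = 0.000 dB

0.00 dB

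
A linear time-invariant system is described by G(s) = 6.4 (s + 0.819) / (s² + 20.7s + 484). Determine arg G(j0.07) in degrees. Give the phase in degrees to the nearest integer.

5 deg

∠(j0.07 + 0.819) = arctan(0.07/0.819) = 4.89°
∠[(j0.07)² + 20.7(j0.07) + 484] = ∠[484 + j1.449] = 0.17°
∠G(j0.07) = 4.89° − 0.17° = 4.71°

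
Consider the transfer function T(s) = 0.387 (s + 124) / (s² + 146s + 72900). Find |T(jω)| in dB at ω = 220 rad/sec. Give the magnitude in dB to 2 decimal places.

-52.33 dB

|j220 + 124| = √(220² + 124²) = 252.5
|(j220)² + 146(j220) + 72900| = |24500 + j32120| = 4.04e+04
|T(j220)| = 0.387 × 252.5 / 4.04e+04 = 0.0024193
20 log₁₀(0.0024193) = -52.326 dB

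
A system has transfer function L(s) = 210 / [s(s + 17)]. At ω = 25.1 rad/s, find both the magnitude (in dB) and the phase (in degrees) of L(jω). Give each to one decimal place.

|L| = -11.2 dB, ∠L = -145.9°

|j25.1 + 17| = √(25.1² + 17²) = 30.32
|j25.1| = 25.1
|L(j25.1)| = 210 / (30.32 × 25.1) = 0.27598
20 log₁₀(0.27598) = -11.18 dB
∠(j25.1 + 17) = arctan(25.1/17) = 55.89°
∠(j25.1) = 90.00°
∠L(j25.1) = − (55.89° + 90.00°) = -145.89°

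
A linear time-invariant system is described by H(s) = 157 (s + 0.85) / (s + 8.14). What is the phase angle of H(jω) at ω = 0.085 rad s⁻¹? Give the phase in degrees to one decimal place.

5.1°

∠(j0.085 + 0.85) = arctan(0.085/0.85) = 5.71°
∠(j0.085 + 8.14) = arctan(0.085/8.14) = 0.60°
∠H(j0.085) = 5.71° − 0.60° = 5.11°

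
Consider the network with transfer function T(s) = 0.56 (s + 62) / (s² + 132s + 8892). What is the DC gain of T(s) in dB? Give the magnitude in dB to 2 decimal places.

-48.17 dB

T(0) = 0.56 × 62 / 8892 = 0.0039046
20 log₁₀(0.0039046) = -48.168 dB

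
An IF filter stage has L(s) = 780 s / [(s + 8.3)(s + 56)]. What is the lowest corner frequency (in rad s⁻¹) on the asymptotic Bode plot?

Break frequencies occur at each pole and zero magnitude: 8.3 rad s⁻¹, 56 rad s⁻¹.
The lowest is 8.3 rad s⁻¹.

8.3 rad s⁻¹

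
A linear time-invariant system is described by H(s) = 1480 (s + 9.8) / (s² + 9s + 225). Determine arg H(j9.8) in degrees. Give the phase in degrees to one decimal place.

10.6°

∠(j9.8 + 9.8) = arctan(9.8/9.8) = 45.00°
∠[(j9.8)² + 9(j9.8) + 225] = ∠[128.96 + j88.2] = 34.37°
∠H(j9.8) = 45.00° − 34.37° = 10.63°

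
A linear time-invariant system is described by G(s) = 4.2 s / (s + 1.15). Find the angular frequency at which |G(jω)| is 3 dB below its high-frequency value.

1.15 rad s⁻¹

For a single-pole high-pass, the −3 dB point is at the pole: ω = 1.15 rad s⁻¹.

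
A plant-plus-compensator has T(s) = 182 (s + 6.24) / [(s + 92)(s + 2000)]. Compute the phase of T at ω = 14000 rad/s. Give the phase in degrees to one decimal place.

∠(j14000 + 6.24) = arctan(14000/6.24) = 89.97°
∠(j14000 + 92) = arctan(14000/92) = 89.62°
∠(j14000 + 2000) = arctan(14000/2000) = 81.87°
∠T(j14000) = 89.97° − (89.62° + 81.87°) = -81.52°

-81.5°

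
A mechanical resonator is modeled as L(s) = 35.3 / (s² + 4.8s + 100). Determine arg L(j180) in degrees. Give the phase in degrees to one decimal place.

-178.5°

∠[(j180)² + 4.8(j180) + 100] = ∠[-32300 + j864] = 178.47°
∠L(j180) = −178.47° = -178.47°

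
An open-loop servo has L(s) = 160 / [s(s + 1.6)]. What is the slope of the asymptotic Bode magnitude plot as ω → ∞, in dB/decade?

-40 dB/decade

With 0 zeros and 2 poles, the high-frequency asymptotic slope is 20 × (0 − 2) = -40 dB/decade.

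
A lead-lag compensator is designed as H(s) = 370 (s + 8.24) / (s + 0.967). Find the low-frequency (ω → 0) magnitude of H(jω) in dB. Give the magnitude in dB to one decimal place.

70.0 dB

H(0) = 370 × 8.24 / 0.967 = 3152.8
20 log₁₀(3152.8) = 69.97 dB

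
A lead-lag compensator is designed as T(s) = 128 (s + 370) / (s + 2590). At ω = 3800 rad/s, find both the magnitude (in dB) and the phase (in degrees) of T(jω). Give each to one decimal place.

|T| = 40.5 dB, ∠T = 28.7°

|j3800 + 370| = √(3800² + 370²) = 3818
|j3800 + 2590| = √(3800² + 2590²) = 4599
|T(j3800)| = 128 × 3818 / 4599 = 106.27
20 log₁₀(106.27) = 40.53 dB
∠(j3800 + 370) = arctan(3800/370) = 84.44°
∠(j3800 + 2590) = arctan(3800/2590) = 55.72°
∠T(j3800) = 84.44° − 55.72° = 28.72°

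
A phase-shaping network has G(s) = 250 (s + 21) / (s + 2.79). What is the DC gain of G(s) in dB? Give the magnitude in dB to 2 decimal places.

G(0) = 250 × 21 / 2.79 = 1881.7
20 log₁₀(1881.7) = 65.491 dB

65.49 dB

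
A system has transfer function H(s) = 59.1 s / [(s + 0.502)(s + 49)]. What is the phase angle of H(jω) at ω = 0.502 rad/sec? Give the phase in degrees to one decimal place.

44.4 deg

∠(j0.502) = 90.00°
∠(j0.502 + 0.502) = arctan(0.502/0.502) = 45.00°
∠(j0.502 + 49) = arctan(0.502/49) = 0.59°
∠H(j0.502) = 90.00° − (45.00° + 0.59°) = 44.41°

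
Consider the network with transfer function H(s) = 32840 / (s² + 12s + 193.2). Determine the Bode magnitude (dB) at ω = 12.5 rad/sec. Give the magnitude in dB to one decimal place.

|(j12.5)² + 12(j12.5) + 193.2| = |36.95 + j150| = 154.5
|H(j12.5)| = 32840 / 154.5 = 212.58
20 log₁₀(212.58) = 46.55 dB

46.6 dB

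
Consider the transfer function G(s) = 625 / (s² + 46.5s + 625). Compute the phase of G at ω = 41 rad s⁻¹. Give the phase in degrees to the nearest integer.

∠[(j41)² + 46.5(j41) + 625] = ∠[-1056 + j1906.5] = 118.98°
∠G(j41) = −118.98° = -118.98°

-119°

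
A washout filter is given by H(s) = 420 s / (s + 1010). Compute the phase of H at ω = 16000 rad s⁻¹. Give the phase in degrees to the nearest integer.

4°

∠(j16000) = 90.00°
∠(j16000 + 1010) = arctan(16000/1010) = 86.39°
∠H(j16000) = 90.00° − 86.39° = 3.61°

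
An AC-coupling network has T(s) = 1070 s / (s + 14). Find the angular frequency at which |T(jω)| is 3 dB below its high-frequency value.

For a single-pole high-pass, the −3 dB point is at the pole: ω = 14 rad/s.

14 rad/s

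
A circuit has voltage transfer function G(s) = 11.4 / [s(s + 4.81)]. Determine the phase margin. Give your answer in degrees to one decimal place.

Gain crossover: |G(jω)| = 1 at ω ≈ 2.16 rad s⁻¹.
∠G(j2.16) = −90° − arctan(2.16/4.81) ≈ -114.20°
PM = 180° + (-114.20°) = 65.80°

65.8°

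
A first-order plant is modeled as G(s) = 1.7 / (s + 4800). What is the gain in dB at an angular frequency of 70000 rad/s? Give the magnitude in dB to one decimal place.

-92.3 dB

|j70000 + 4800| = √(70000² + 4800²) = 7.016e+04
|G(j70000)| = 1.7 / 7.016e+04 = 2.4229e-05
20 log₁₀(2.4229e-05) = -92.31 dB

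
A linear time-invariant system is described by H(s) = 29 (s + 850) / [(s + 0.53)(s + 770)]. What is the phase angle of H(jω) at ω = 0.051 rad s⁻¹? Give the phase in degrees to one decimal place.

-5.5°

∠(j0.051 + 850) = arctan(0.051/850) = 0.00°
∠(j0.051 + 0.53) = arctan(0.051/0.53) = 5.50°
∠(j0.051 + 770) = arctan(0.051/770) = 0.00°
∠H(j0.051) = 0.00° − (5.50° + 0.00°) = -5.50°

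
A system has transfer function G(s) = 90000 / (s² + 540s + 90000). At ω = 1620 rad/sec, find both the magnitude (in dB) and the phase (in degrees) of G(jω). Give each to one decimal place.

|G| = -29.5 dB, ∠G = -161.0°

|(j1620)² + 540(j1620) + 90000| = |-2.5344e+06 + j8.748e+05| = 2.681e+06
|G(j1620)| = 90000 / 2.681e+06 = 0.033568
20 log₁₀(0.033568) = -29.48 dB
∠[(j1620)² + 540(j1620) + 90000] = ∠[-2.5344e+06 + j8.748e+05] = 160.96°
∠G(j1620) = −160.96° = -160.96°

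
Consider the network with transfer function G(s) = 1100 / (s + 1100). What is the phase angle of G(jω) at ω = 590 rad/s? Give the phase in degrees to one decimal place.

-28.2°

∠(j590 + 1100) = arctan(590/1100) = 28.21°
∠G(j590) = −28.21° = -28.21°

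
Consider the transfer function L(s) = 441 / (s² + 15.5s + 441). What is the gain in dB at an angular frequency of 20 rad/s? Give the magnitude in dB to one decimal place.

|(j20)² + 15.5(j20) + 441| = |41 + j310| = 312.7
|L(j20)| = 441 / 312.7 = 1.4103
20 log₁₀(1.4103) = 2.99 dB

3.0 dB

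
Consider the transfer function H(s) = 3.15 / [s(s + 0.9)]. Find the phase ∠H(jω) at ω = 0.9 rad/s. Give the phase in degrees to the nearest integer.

∠(j0.9 + 0.9) = arctan(0.9/0.9) = 45.00°
∠(j0.9) = 90.00°
∠H(j0.9) = − (45.00° + 90.00°) = -135.00°

-135°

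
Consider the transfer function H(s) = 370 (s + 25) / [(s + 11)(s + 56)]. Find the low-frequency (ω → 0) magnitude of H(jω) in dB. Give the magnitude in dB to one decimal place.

H(0) = 370 × 25 / (11 × 56) = 15.016
20 log₁₀(15.016) = 23.53 dB

23.5 dB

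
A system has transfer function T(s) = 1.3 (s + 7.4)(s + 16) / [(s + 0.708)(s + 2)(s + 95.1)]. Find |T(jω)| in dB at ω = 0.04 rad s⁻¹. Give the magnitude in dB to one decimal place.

1.1 dB

|j0.04 + 7.4| = √(0.04² + 7.4²) = 7.4
|j0.04 + 16| = √(0.04² + 16²) = 16
|j0.04 + 0.708| = √(0.04² + 0.708²) = 0.7091
|j0.04 + 2| = √(0.04² + 2²) = 2
|j0.04 + 95.1| = √(0.04² + 95.1²) = 95.1
|T(j0.04)| = 1.3 × 7.4 × 16 / (0.7091 × 2 × 95.1) = 1.141
20 log₁₀(1.141) = 1.15 dB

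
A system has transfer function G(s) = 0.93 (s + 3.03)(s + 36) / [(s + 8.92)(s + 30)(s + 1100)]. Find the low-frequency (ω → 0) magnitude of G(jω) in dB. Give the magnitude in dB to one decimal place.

-69.3 dB

G(0) = 0.93 × 3.03 × 36 / (8.92 × 30 × 1100) = 0.00034463
20 log₁₀(0.00034463) = -69.25 dB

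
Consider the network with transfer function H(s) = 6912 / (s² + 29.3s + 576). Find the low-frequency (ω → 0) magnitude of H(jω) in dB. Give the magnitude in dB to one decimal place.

H(0) = 6912 / 576 = 12
20 log₁₀(12) = 21.58 dB

21.6 dB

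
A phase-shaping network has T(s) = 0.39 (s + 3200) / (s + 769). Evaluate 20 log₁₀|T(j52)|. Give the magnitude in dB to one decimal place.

4.2 dB

|j52 + 3200| = √(52² + 3200²) = 3200
|j52 + 769| = √(52² + 769²) = 770.8
|T(j52)| = 0.39 × 3200 / 770.8 = 1.6194
20 log₁₀(1.6194) = 4.19 dB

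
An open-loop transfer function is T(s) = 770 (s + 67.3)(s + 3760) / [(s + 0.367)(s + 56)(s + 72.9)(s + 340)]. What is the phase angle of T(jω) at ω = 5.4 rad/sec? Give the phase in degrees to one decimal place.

∠(j5.4 + 67.3) = arctan(5.4/67.3) = 4.59°
∠(j5.4 + 3760) = arctan(5.4/3760) = 0.08°
∠(j5.4 + 0.367) = arctan(5.4/0.367) = 86.11°
∠(j5.4 + 56) = arctan(5.4/56) = 5.51°
∠(j5.4 + 72.9) = arctan(5.4/72.9) = 4.24°
∠(j5.4 + 340) = arctan(5.4/340) = 0.91°
∠T(j5.4) = 4.59° + 0.08° − (86.11° + 5.51° + 4.24° + 0.91°) = -92.10°

-92.1°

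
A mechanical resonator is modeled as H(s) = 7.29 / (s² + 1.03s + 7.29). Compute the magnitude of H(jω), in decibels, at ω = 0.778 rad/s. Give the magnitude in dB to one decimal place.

0.7 dB

|(j0.778)² + 1.03(j0.778) + 7.29| = |6.6847 + j0.80134| = 6.733
|H(j0.778)| = 7.29 / 6.733 = 1.0828
20 log₁₀(1.0828) = 0.69 dB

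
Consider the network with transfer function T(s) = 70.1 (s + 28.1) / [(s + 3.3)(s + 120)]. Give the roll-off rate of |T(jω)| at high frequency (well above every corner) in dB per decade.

-20 dB/decade

With 1 zero and 2 poles, the high-frequency asymptotic slope is 20 × (1 − 2) = -20 dB/decade.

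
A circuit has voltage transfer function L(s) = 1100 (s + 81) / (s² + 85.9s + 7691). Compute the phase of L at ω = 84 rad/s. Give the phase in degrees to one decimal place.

∠(j84 + 81) = arctan(84/81) = 46.04°
∠[(j84)² + 85.9(j84) + 7691] = ∠[635 + j7215.6] = 84.97°
∠L(j84) = 46.04° − 84.97° = -38.93°

-38.9 deg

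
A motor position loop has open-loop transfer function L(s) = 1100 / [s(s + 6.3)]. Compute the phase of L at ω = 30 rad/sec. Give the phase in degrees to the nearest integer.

∠(j30 + 6.3) = arctan(30/6.3) = 78.14°
∠(j30) = 90.00°
∠L(j30) = − (78.14° + 90.00°) = -168.14°

-168°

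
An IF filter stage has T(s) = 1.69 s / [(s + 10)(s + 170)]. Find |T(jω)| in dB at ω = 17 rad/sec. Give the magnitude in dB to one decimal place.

|j17| = 17
|j17 + 10| = √(17² + 10²) = 19.72
|j17 + 170| = √(17² + 170²) = 170.8
|T(j17)| = 1.69 × 17 / (19.72 × 170.8) = 0.0085261
20 log₁₀(0.0085261) = -41.38 dB

-41.4 dB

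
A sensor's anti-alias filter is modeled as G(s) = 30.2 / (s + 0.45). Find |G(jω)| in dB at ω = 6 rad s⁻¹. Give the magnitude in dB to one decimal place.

14.0 dB

|j6 + 0.45| = √(6² + 0.45²) = 6.017
|G(j6)| = 30.2 / 6.017 = 5.0192
20 log₁₀(5.0192) = 14.01 dB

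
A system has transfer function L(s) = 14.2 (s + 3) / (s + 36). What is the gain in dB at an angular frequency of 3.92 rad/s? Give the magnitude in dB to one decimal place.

|j3.92 + 3| = √(3.92² + 3²) = 4.936
|j3.92 + 36| = √(3.92² + 36²) = 36.21
|L(j3.92)| = 14.2 × 4.936 / 36.21 = 1.9356
20 log₁₀(1.9356) = 5.74 dB

5.7 dB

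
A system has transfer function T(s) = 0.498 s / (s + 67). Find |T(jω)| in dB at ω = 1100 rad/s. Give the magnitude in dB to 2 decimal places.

-6.07 dB

|j1100| = 1100
|j1100 + 67| = √(1100² + 67²) = 1102
|T(j1100)| = 0.498 × 1100 / 1102 = 0.49708
20 log₁₀(0.49708) = -6.071 dB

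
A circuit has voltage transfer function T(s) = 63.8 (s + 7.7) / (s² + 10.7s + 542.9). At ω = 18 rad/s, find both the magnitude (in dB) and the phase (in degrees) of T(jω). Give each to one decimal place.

|j18 + 7.7| = √(18² + 7.7²) = 19.58
|(j18)² + 10.7(j18) + 542.9| = |218.9 + j192.6| = 291.6
|T(j18)| = 63.8 × 19.58 / 291.6 = 4.2839
20 log₁₀(4.2839) = 12.64 dB
∠(j18 + 7.7) = arctan(18/7.7) = 66.84°
∠[(j18)² + 10.7(j18) + 542.9] = ∠[218.9 + j192.6] = 41.34°
∠T(j18) = 66.84° − 41.34° = 25.50°

|T| = 12.6 dB, ∠T = 25.5°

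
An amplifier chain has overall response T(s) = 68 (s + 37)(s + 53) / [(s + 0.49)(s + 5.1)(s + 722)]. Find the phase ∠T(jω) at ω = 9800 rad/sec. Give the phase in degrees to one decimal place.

∠(j9800 + 37) = arctan(9800/37) = 89.78°
∠(j9800 + 53) = arctan(9800/53) = 89.69°
∠(j9800 + 0.49) = arctan(9800/0.49) = 90.00°
∠(j9800 + 5.1) = arctan(9800/5.1) = 89.97°
∠(j9800 + 722) = arctan(9800/722) = 85.79°
∠T(j9800) = 89.78° + 89.69° − (90.00° + 89.97° + 85.79°) = -86.28°

-86.3 deg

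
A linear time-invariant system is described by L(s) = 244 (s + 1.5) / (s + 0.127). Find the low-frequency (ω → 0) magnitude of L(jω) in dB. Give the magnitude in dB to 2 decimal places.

69.19 dB

L(0) = 244 × 1.5 / 0.127 = 2881.9
20 log₁₀(2881.9) = 69.194 dB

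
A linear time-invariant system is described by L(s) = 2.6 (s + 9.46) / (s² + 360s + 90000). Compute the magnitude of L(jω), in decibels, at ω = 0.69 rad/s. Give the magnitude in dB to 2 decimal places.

|j0.69 + 9.46| = √(0.69² + 9.46²) = 9.485
|(j0.69)² + 360(j0.69) + 90000| = |90000 + j248.4| = 9e+04
|L(j0.69)| = 2.6 × 9.485 / 9e+04 = 0.00027402
20 log₁₀(0.00027402) = -71.245 dB

-71.24 dB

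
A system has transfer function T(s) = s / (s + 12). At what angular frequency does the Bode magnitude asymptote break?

The single real pole at s = −12 gives a corner at ω = 12 rad/s.

12 rad/s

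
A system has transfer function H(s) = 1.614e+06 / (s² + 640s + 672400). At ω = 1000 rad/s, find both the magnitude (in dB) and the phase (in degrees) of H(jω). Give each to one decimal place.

|(j1000)² + 640(j1000) + 672400| = |-3.276e+05 + j6.4e+05| = 7.19e+05
|H(j1000)| = 1.614e+06 / 7.19e+05 = 2.2449
20 log₁₀(2.2449) = 7.02 dB
∠[(j1000)² + 640(j1000) + 672400] = ∠[-3.276e+05 + j6.4e+05] = 117.11°
∠H(j1000) = −117.11° = -117.11°

|H| = 7.0 dB, ∠H = -117.1°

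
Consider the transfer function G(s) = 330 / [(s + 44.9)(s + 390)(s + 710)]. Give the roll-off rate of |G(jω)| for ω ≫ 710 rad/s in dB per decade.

With 0 zeros and 3 poles, the high-frequency asymptotic slope is 20 × (0 − 3) = -60 dB/decade.

-60 dB/decade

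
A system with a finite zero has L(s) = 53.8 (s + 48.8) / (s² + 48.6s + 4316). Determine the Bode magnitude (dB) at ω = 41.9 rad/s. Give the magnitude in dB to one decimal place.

0.5 dB

|j41.9 + 48.8| = √(41.9² + 48.8²) = 64.32
|(j41.9)² + 48.6(j41.9) + 4316| = |2560.4 + j2036.3| = 3271
|L(j41.9)| = 53.8 × 64.32 / 3271 = 1.0578
20 log₁₀(1.0578) = 0.49 dB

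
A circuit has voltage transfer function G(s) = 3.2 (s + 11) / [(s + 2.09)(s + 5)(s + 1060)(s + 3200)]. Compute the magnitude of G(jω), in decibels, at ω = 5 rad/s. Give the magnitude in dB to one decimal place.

|j5 + 11| = √(5² + 11²) = 12.08
|j5 + 2.09| = √(5² + 2.09²) = 5.419
|j5 + 5| = √(5² + 5²) = 7.071
|j5 + 1060| = √(5² + 1060²) = 1060
|j5 + 3200| = √(5² + 3200²) = 3200
|G(j5)| = 3.2 × 12.08 / (5.419 × 7.071 × 1060 × 3200) = 2.9747e-07
20 log₁₀(2.9747e-07) = -130.53 dB

-130.5 dB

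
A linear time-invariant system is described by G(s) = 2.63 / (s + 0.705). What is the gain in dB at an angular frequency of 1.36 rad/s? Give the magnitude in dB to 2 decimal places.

4.69 dB

|j1.36 + 0.705| = √(1.36² + 0.705²) = 1.532
|G(j1.36)| = 2.63 / 1.532 = 1.7169
20 log₁₀(1.7169) = 4.695 dB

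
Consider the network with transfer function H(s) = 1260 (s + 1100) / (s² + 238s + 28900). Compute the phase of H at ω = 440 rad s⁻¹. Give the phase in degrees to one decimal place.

∠(j440 + 1100) = arctan(440/1100) = 21.80°
∠[(j440)² + 238(j440) + 28900] = ∠[-1.647e+05 + j1.0472e+05] = 147.55°
∠H(j440) = 21.80° − 147.55° = -125.75°

-125.7°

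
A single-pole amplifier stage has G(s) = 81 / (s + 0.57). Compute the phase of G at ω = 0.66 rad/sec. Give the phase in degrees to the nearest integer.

-49°

∠(j0.66 + 0.57) = arctan(0.66/0.57) = 49.18°
∠G(j0.66) = −49.18° = -49.18°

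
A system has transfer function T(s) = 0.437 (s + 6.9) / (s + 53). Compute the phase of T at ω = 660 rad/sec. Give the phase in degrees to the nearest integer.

∠(j660 + 6.9) = arctan(660/6.9) = 89.40°
∠(j660 + 53) = arctan(660/53) = 85.41°
∠T(j660) = 89.40° − 85.41° = 3.99°

4°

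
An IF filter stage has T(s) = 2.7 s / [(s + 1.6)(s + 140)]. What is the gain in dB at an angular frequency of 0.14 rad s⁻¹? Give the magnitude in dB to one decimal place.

-55.5 dB

|j0.14| = 0.14
|j0.14 + 1.6| = √(0.14² + 1.6²) = 1.606
|j0.14 + 140| = √(0.14² + 140²) = 140
|T(j0.14)| = 2.7 × 0.14 / (1.606 × 140) = 0.0016811
20 log₁₀(0.0016811) = -55.49 dB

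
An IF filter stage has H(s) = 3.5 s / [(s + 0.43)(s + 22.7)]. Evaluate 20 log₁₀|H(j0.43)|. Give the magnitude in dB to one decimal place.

|j0.43| = 0.43
|j0.43 + 0.43| = √(0.43² + 0.43²) = 0.6081
|j0.43 + 22.7| = √(0.43² + 22.7²) = 22.7
|H(j0.43)| = 3.5 × 0.43 / (0.6081 × 22.7) = 0.10901
20 log₁₀(0.10901) = -19.25 dB

-19.3 dB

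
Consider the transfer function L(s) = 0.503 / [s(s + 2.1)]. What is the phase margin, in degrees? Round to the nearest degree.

Gain crossover: |L(jω)| = 1 at ω ≈ 0.238 rad/s.
∠L(j0.238) = −90° − arctan(0.238/2.1) ≈ -96.47°
PM = 180° + (-96.47°) = 83.53°

84°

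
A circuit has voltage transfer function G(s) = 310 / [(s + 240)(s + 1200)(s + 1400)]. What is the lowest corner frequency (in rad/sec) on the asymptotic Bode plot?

Break frequencies occur at each pole and zero magnitude: 240 rad/sec, 1200 rad/sec, 1400 rad/sec.
The lowest is 240 rad/sec.

240 rad/sec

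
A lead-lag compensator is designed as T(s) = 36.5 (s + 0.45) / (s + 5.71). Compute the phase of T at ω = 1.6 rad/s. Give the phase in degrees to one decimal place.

∠(j1.6 + 0.45) = arctan(1.6/0.45) = 74.29°
∠(j1.6 + 5.71) = arctan(1.6/5.71) = 15.65°
∠T(j1.6) = 74.29° − 15.65° = 58.64°

58.6°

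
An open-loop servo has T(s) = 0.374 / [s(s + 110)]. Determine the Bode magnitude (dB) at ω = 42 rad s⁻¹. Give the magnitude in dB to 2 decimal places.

|j42 + 110| = √(42² + 110²) = 117.7
|j42| = 42
|T(j42)| = 0.374 / (117.7 × 42) = 7.5627e-05
20 log₁₀(7.5627e-05) = -82.426 dB

-82.43 dB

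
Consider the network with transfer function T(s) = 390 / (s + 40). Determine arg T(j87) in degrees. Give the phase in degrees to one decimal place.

∠(j87 + 40) = arctan(87/40) = 65.31°
∠T(j87) = −65.31° = -65.31°

-65.3°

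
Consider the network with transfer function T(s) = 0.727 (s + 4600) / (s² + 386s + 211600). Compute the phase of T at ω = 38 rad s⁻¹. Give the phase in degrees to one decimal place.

-3.5°

∠(j38 + 4600) = arctan(38/4600) = 0.47°
∠[(j38)² + 386(j38) + 211600] = ∠[2.1016e+05 + j14668] = 3.99°
∠T(j38) = 0.47° − 3.99° = -3.52°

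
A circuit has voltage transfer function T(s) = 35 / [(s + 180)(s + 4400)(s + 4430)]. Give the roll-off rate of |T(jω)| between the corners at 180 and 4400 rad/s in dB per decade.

-20 dB/decade

In this band the factors already past their corner are: pole at 180; net slope = -20 dB/decade.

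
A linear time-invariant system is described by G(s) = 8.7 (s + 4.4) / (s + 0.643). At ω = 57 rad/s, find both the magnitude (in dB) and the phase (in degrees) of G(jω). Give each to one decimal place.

|j57 + 4.4| = √(57² + 4.4²) = 57.17
|j57 + 0.643| = √(57² + 0.643²) = 57
|G(j57)| = 8.7 × 57.17 / 57 = 8.7253
20 log₁₀(8.7253) = 18.82 dB
∠(j57 + 4.4) = arctan(57/4.4) = 85.59°
∠(j57 + 0.643) = arctan(57/0.643) = 89.35°
∠G(j57) = 85.59° − 89.35° = -3.77°

|G| = 18.8 dB, ∠G = -3.8°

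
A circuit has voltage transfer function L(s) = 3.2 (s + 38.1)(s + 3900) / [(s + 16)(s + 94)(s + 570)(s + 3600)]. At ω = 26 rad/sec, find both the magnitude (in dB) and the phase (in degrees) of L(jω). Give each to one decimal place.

|j26 + 38.1| = √(26² + 38.1²) = 46.13
|j26 + 3900| = √(26² + 3900²) = 3900
|j26 + 16| = √(26² + 16²) = 30.53
|j26 + 94| = √(26² + 94²) = 97.53
|j26 + 570| = √(26² + 570²) = 570.6
|j26 + 3600| = √(26² + 3600²) = 3600
|L(j26)| = 3.2 × 46.13 × 3900 / (30.53 × 97.53 × 570.6 × 3600) = 9.4121e-05
20 log₁₀(9.4121e-05) = -80.53 dB
∠(j26 + 38.1) = arctan(26/38.1) = 34.31°
∠(j26 + 3900) = arctan(26/3900) = 0.38°
∠(j26 + 16) = arctan(26/16) = 58.39°
∠(j26 + 94) = arctan(26/94) = 15.46°
∠(j26 + 570) = arctan(26/570) = 2.61°
∠(j26 + 3600) = arctan(26/3600) = 0.41°
∠L(j26) = 34.31° + 0.38° − (58.39° + 15.46° + 2.61° + 0.41°) = -42.19°

|L| = -80.5 dB, ∠L = -42.2°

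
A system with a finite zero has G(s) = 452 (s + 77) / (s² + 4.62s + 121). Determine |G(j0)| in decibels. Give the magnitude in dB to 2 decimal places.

G(0) = 452 × 77 / 121 = 287.64
20 log₁₀(287.64) = 49.177 dB

49.18 dB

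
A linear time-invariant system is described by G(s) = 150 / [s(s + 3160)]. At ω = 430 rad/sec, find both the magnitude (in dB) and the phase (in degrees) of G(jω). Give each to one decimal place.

|j430 + 3160| = √(430² + 3160²) = 3189
|j430| = 430
|G(j430)| = 150 / (3189 × 430) = 0.00010938
20 log₁₀(0.00010938) = -79.22 dB
∠(j430 + 3160) = arctan(430/3160) = 7.75°
∠(j430) = 90.00°
∠G(j430) = − (7.75° + 90.00°) = -97.75°

|G| = -79.2 dB, ∠G = -97.7°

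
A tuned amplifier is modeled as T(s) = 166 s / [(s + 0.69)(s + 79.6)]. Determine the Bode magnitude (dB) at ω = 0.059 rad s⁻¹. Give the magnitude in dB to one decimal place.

|j0.059| = 0.059
|j0.059 + 0.69| = √(0.059² + 0.69²) = 0.6925
|j0.059 + 79.6| = √(0.059² + 79.6²) = 79.6
|T(j0.059)| = 166 × 0.059 / (0.6925 × 79.6) = 0.17767
20 log₁₀(0.17767) = -15.01 dB

-15.0 dB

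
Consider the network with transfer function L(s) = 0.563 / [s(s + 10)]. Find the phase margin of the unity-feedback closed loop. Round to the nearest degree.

90°

Gain crossover: |L(jω)| = 1 at ω ≈ 0.0563 rad/sec.
∠L(j0.0563) = −90° − arctan(0.0563/10) ≈ -90.32°
PM = 180° + (-90.32°) = 89.68°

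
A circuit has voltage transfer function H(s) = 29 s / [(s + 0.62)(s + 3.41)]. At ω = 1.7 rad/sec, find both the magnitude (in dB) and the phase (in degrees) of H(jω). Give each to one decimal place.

|H| = 17.1 dB, ∠H = -6.5 deg

|j1.7| = 1.7
|j1.7 + 0.62| = √(1.7² + 0.62²) = 1.81
|j1.7 + 3.41| = √(1.7² + 3.41²) = 3.81
|H(j1.7)| = 29 × 1.7 / (1.81 × 3.81) = 7.1503
20 log₁₀(7.1503) = 17.09 dB
∠(j1.7) = 90.00°
∠(j1.7 + 0.62) = arctan(1.7/0.62) = 69.96°
∠(j1.7 + 3.41) = arctan(1.7/3.41) = 26.50°
∠H(j1.7) = 90.00° − (69.96° + 26.50°) = -6.46°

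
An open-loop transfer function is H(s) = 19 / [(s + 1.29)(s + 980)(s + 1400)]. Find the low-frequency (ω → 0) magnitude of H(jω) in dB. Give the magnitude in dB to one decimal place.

H(0) = 19 / (1.29 × 980 × 1400) = 1.0735e-05
20 log₁₀(1.0735e-05) = -99.38 dB

-99.4 dB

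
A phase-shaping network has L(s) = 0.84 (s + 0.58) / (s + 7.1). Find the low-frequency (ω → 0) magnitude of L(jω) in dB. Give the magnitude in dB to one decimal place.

-23.3 dB

L(0) = 0.84 × 0.58 / 7.1 = 0.06862
20 log₁₀(0.06862) = -23.27 dB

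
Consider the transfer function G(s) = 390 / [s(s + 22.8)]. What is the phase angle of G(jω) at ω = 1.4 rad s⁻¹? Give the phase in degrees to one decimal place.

-93.5°

∠(j1.4 + 22.8) = arctan(1.4/22.8) = 3.51°
∠(j1.4) = 90.00°
∠G(j1.4) = − (3.51° + 90.00°) = -93.51°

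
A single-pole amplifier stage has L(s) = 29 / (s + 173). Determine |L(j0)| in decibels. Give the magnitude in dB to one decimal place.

-15.5 dB

L(0) = 29 / 173 = 0.16763
20 log₁₀(0.16763) = -15.51 dB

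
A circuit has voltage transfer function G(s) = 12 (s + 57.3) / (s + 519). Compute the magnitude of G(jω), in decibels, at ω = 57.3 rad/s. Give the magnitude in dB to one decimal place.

|j57.3 + 57.3| = √(57.3² + 57.3²) = 81.03
|j57.3 + 519| = √(57.3² + 519²) = 522.2
|G(j57.3)| = 12 × 81.03 / 522.2 = 1.8623
20 log₁₀(1.8623) = 5.40 dB

5.4 dB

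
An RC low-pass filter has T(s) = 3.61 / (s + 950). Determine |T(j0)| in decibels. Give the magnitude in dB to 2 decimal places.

-48.40 dB

T(0) = 3.61 / 950 = 0.0038
20 log₁₀(0.0038) = -48.404 dB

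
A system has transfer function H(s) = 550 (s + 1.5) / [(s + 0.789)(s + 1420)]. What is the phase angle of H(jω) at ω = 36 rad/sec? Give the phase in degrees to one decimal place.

∠(j36 + 1.5) = arctan(36/1.5) = 87.61°
∠(j36 + 0.789) = arctan(36/0.789) = 88.74°
∠(j36 + 1420) = arctan(36/1420) = 1.45°
∠H(j36) = 87.61° − (88.74° + 1.45°) = -2.58°

-2.6°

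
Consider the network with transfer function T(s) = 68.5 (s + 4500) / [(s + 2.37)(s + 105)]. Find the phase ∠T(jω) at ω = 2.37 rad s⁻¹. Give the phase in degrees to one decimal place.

∠(j2.37 + 4500) = arctan(2.37/4500) = 0.03°
∠(j2.37 + 2.37) = arctan(2.37/2.37) = 45.00°
∠(j2.37 + 105) = arctan(2.37/105) = 1.29°
∠T(j2.37) = 0.03° − (45.00° + 1.29°) = -46.26°

-46.3°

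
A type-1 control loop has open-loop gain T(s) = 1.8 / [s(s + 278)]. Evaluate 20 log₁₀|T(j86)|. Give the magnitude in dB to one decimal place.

|j86 + 278| = √(86² + 278²) = 291
|j86| = 86
|T(j86)| = 1.8 / (291 × 86) = 7.1926e-05
20 log₁₀(7.1926e-05) = -82.86 dB

-82.9 dB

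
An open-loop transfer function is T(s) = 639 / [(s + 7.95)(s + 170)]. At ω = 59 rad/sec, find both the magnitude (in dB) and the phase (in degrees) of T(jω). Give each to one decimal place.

|T| = -24.5 dB, ∠T = -101.5°

|j59 + 7.95| = √(59² + 7.95²) = 59.53
|j59 + 170| = √(59² + 170²) = 179.9
|T(j59)| = 639 / (59.53 × 179.9) = 0.059648
20 log₁₀(0.059648) = -24.49 dB
∠(j59 + 7.95) = arctan(59/7.95) = 82.33°
∠(j59 + 170) = arctan(59/170) = 19.14°
∠T(j59) = − (82.33° + 19.14°) = -101.47°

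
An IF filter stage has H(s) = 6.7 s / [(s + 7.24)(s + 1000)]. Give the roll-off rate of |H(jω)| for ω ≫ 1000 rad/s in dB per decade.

With 1 zero and 2 poles, the high-frequency asymptotic slope is 20 × (1 − 2) = -20 dB/decade.

-20 dB/decade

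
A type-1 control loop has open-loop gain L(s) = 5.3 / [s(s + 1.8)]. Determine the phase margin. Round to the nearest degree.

42 deg

Gain crossover: |L(jω)| = 1 at ω ≈ 1.98 rad/s.
∠L(j1.98) = −90° − arctan(1.98/1.8) ≈ -137.73°
PM = 180° + (-137.73°) = 42.27°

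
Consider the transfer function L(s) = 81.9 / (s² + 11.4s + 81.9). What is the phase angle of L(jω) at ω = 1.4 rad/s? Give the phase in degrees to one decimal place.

-11.3°

∠[(j1.4)² + 11.4(j1.4) + 81.9] = ∠[79.94 + j15.96] = 11.29°
∠L(j1.4) = −11.29° = -11.29°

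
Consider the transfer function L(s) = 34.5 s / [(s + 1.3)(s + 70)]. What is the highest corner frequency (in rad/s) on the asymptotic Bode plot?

70 rad/s

Break frequencies occur at each pole and zero magnitude: 1.3 rad/s, 70 rad/s.
The highest is 70 rad/s.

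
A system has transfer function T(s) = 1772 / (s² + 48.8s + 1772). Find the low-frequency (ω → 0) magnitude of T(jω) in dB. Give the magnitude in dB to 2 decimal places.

T(0) = 1772 / 1772 = 1
20 log₁₀(1) = 0.000 dB

0.00 dB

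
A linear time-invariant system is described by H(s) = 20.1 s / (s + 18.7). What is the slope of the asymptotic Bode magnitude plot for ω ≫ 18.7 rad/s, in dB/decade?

0 dB/decade

With 1 zero and 1 pole, the high-frequency asymptotic slope is 20 × (1 − 1) = 0 dB/decade.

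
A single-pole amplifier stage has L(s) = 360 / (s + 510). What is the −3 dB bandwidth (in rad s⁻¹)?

510 rad s⁻¹

For a single-pole low-pass, the −3 dB point is at the pole: ω = 510 rad s⁻¹.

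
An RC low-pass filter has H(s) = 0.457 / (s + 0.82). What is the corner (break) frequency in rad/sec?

The single real pole at s = −0.82 gives a corner at ω = 0.82 rad/sec.

0.82 rad/sec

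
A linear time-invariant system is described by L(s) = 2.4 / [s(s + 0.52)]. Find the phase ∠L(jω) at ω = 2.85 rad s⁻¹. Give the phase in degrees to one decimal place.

-169.7°

∠(j2.85 + 0.52) = arctan(2.85/0.52) = 79.66°
∠(j2.85) = 90.00°
∠L(j2.85) = − (79.66° + 90.00°) = -169.66°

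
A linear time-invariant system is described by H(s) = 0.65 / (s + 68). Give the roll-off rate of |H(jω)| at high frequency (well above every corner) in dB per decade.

-20 dB/decade

With 0 zeros and 1 pole, the high-frequency asymptotic slope is 20 × (0 − 1) = -20 dB/decade.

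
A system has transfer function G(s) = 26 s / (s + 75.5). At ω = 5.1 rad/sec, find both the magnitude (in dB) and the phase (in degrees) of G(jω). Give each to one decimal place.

|j5.1| = 5.1
|j5.1 + 75.5| = √(5.1² + 75.5²) = 75.67
|G(j5.1)| = 26 × 5.1 / 75.67 = 1.7523
20 log₁₀(1.7523) = 4.87 dB
∠(j5.1) = 90.00°
∠(j5.1 + 75.5) = arctan(5.1/75.5) = 3.86°
∠G(j5.1) = 90.00° − 3.86° = 86.14°

|G| = 4.9 dB, ∠G = 86.1 deg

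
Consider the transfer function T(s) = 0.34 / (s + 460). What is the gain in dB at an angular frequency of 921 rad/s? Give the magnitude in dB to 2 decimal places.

|j921 + 460| = √(921² + 460²) = 1029
|T(j921)| = 0.34 / 1029 = 0.00033026
20 log₁₀(0.00033026) = -69.623 dB

-69.62 dB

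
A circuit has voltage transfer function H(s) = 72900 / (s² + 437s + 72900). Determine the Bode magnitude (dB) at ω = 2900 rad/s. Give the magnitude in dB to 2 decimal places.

|(j2900)² + 437(j2900) + 72900| = |-8.3371e+06 + j1.2673e+06| = 8.433e+06
|H(j2900)| = 72900 / 8.433e+06 = 0.0086447
20 log₁₀(0.0086447) = -41.265 dB

-41.26 dB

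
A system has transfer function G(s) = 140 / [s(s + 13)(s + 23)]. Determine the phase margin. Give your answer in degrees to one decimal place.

Gain crossover: |G(jω)| = 1 at ω ≈ 0.468 rad/s.
∠G(j0.468) = −90° − arctan(0.468/13) − arctan(0.468/23) ≈ -93.23°
PM = 180° + (-93.23°) = 86.77°

86.8°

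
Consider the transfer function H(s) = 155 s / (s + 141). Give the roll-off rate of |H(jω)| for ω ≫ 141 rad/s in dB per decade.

With 1 zero and 1 pole, the high-frequency asymptotic slope is 20 × (1 − 1) = 0 dB/decade.

0 dB/decade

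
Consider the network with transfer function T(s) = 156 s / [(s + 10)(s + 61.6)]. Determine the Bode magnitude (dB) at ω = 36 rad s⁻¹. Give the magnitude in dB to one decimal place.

6.5 dB

|j36| = 36
|j36 + 10| = √(36² + 10²) = 37.36
|j36 + 61.6| = √(36² + 61.6²) = 71.35
|T(j36)| = 156 × 36 / (37.36 × 71.35) = 2.1067
20 log₁₀(2.1067) = 6.47 dB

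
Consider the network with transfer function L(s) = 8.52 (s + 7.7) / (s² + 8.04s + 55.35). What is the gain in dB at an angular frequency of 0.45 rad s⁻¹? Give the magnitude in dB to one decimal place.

|j0.45 + 7.7| = √(0.45² + 7.7²) = 7.713
|(j0.45)² + 8.04(j0.45) + 55.35| = |55.148 + j3.618| = 55.27
|L(j0.45)| = 8.52 × 7.713 / 55.27 = 1.1891
20 log₁₀(1.1891) = 1.50 dB

1.5 dB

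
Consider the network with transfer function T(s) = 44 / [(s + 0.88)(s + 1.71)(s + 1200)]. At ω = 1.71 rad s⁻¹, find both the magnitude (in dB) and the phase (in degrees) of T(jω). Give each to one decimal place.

|j1.71 + 0.88| = √(1.71² + 0.88²) = 1.923
|j1.71 + 1.71| = √(1.71² + 1.71²) = 2.418
|j1.71 + 1200| = √(1.71² + 1200²) = 1200
|T(j1.71)| = 44 / (1.923 × 2.418 × 1200) = 0.007884
20 log₁₀(0.007884) = -42.07 dB
∠(j1.71 + 0.88) = arctan(1.71/0.88) = 62.77°
∠(j1.71 + 1.71) = arctan(1.71/1.71) = 45.00°
∠(j1.71 + 1200) = arctan(1.71/1200) = 0.08°
∠T(j1.71) = − (62.77° + 45.00° + 0.08°) = -107.85°

|T| = -42.1 dB, ∠T = -107.9 deg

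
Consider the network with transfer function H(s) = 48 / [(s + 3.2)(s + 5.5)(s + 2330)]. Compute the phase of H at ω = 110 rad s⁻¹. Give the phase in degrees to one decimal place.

-178.2 deg

∠(j110 + 3.2) = arctan(110/3.2) = 88.33°
∠(j110 + 5.5) = arctan(110/5.5) = 87.14°
∠(j110 + 2330) = arctan(110/2330) = 2.70°
∠H(j110) = − (88.33° + 87.14° + 2.70°) = -178.17°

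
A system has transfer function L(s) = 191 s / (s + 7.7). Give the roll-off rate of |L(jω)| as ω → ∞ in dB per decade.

With 1 zero and 1 pole, the high-frequency asymptotic slope is 20 × (1 − 1) = 0 dB/decade.

0 dB/decade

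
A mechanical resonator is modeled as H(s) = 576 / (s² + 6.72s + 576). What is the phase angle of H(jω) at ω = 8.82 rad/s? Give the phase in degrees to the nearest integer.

∠[(j8.82)² + 6.72(j8.82) + 576] = ∠[498.21 + j59.27] = 6.78°
∠H(j8.82) = −6.78° = -6.78°

-7 deg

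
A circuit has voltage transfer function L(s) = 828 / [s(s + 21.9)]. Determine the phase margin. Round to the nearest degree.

41°

Gain crossover: |L(jω)| = 1 at ω ≈ 24.9 rad s⁻¹.
∠L(j24.9) = −90° − arctan(24.9/21.9) ≈ -138.72°
PM = 180° + (-138.72°) = 41.28°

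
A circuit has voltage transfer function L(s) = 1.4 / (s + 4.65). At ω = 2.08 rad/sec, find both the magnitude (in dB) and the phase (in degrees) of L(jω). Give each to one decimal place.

|L| = -11.2 dB, ∠L = -24.1 deg

|j2.08 + 4.65| = √(2.08² + 4.65²) = 5.094
|L(j2.08)| = 1.4 / 5.094 = 0.27483
20 log₁₀(0.27483) = -11.22 dB
∠(j2.08 + 4.65) = arctan(2.08/4.65) = 24.10°
∠L(j2.08) = −24.10° = -24.10°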